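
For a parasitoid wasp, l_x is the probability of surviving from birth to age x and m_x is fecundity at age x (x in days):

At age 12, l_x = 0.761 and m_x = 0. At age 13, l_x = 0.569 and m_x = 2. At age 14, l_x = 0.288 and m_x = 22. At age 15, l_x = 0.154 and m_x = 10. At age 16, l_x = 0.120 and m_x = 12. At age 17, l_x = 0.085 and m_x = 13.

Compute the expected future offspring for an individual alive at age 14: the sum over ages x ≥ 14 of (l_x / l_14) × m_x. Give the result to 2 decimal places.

36.18

l_14 = 0.288. Conditional survival from age 14 to x is l_x / l_14.
  x=14: (0.288/0.288) × 22 = 22.0000
  x=15: (0.154/0.288) × 10 = 5.3472
  x=16: (0.120/0.288) × 12 = 5.0000
  x=17: (0.085/0.288) × 13 = 3.8368
Sum = 22.0000 + 5.3472 + 5.0000 + 3.8368 = 36.1840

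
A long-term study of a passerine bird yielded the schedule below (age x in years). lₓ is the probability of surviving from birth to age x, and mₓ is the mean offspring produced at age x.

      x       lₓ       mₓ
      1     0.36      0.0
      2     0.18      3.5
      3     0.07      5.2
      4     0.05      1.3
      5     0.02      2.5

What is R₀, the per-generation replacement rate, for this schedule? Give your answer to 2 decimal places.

R₀ = Σ lₓ mₓ:
  age 1: 0.36 × 0.0 = 0.0000
  age 2: 0.18 × 3.5 = 0.6300
  age 3: 0.07 × 5.2 = 0.3640
  age 4: 0.05 × 1.3 = 0.0650
  age 5: 0.02 × 2.5 = 0.0500
R₀ = 0.0000 + 0.6300 + 0.3640 + 0.0650 + 0.0500 = 1.1090

1.11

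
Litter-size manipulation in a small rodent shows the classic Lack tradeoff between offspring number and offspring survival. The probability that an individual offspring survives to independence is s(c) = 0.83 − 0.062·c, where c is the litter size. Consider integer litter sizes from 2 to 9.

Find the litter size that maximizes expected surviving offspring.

7

Expected surviving offspring = c × s(c):
  c=2: 2 × 0.706 = 1.412
  c=3: 3 × 0.644 = 1.932
  c=4: 4 × 0.582 = 2.328
  c=5: 5 × 0.520 = 2.600
  c=6: 6 × 0.458 = 2.748
  c=7: 7 × 0.396 = 2.772
  c=8: 8 × 0.334 = 2.672
  c=9: 9 × 0.272 = 2.448
Maximum at c = 7 (2.772 surviving offspring).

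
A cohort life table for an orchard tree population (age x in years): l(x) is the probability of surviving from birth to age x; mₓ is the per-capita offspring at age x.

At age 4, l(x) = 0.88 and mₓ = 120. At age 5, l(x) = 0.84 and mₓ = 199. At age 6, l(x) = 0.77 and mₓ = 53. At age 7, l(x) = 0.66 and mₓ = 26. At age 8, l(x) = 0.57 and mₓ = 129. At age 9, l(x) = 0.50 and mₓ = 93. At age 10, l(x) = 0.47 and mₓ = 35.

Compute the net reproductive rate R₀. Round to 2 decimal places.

R₀ = Σ l(x) mₓ:
  age 4: 0.88 × 120 = 105.6000
  age 5: 0.84 × 199 = 167.1600
  age 6: 0.77 × 53 = 40.8100
  age 7: 0.66 × 26 = 17.1600
  age 8: 0.57 × 129 = 73.5300
  age 9: 0.50 × 93 = 46.5000
  age 10: 0.47 × 35 = 16.4500
R₀ = 105.6000 + 167.1600 + 40.8100 + 17.1600 + 73.5300 + 46.5000 + 16.4500 = 467.2100

467.21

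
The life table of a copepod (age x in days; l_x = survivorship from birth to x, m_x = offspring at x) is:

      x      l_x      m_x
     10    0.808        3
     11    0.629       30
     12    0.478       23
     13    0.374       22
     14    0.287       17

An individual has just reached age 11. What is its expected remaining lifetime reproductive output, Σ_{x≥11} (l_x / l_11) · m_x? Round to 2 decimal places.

l_11 = 0.629. Conditional survival from age 11 to x is l_x / l_11.
  x=11: (0.629/0.629) × 30 = 30.0000
  x=12: (0.478/0.629) × 23 = 17.4785
  x=13: (0.374/0.629) × 22 = 13.0811
  x=14: (0.287/0.629) × 17 = 7.7568
Sum = 30.0000 + 17.4785 + 13.0811 + 7.7568 = 68.3164

68.32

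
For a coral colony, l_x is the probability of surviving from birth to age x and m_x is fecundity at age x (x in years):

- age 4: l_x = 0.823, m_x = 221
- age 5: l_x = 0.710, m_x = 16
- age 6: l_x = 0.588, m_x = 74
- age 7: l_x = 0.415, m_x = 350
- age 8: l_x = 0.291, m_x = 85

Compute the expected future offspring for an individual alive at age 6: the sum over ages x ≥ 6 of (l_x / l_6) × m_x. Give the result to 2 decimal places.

l_6 = 0.588. Conditional survival from age 6 to x is l_x / l_6.
  x=6: (0.588/0.588) × 74 = 74.0000
  x=7: (0.415/0.588) × 350 = 247.0238
  x=8: (0.291/0.588) × 85 = 42.0663
Sum = 74.0000 + 247.0238 + 42.0663 = 363.0901

363.09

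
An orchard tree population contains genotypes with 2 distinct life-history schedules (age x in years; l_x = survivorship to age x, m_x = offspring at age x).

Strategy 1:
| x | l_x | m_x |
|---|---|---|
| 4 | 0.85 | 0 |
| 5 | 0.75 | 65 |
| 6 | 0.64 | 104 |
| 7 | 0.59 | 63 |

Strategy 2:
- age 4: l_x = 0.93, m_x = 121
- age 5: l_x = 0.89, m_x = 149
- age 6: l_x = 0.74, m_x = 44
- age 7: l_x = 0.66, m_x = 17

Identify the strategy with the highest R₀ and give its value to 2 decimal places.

288.92

Strategy 1: R₀ = 0.85×0 + 0.75×65 + 0.64×104 + 0.59×63 = 152.4800
Strategy 2: R₀ = 0.93×121 + 0.89×149 + 0.74×44 + 0.66×17 = 288.9200
Highest R₀: strategy 2 with 288.9200.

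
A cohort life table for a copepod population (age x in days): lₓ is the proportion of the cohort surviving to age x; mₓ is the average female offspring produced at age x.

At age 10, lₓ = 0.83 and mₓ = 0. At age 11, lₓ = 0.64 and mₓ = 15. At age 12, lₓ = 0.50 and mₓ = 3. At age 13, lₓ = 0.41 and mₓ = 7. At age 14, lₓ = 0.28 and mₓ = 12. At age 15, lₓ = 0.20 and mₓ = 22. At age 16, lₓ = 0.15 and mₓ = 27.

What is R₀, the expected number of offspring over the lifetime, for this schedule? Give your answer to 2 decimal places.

25.78

R₀ = Σ lₓ mₓ:
  age 10: 0.83 × 0 = 0.0000
  age 11: 0.64 × 15 = 9.6000
  age 12: 0.50 × 3 = 1.5000
  age 13: 0.41 × 7 = 2.8700
  age 14: 0.28 × 12 = 3.3600
  age 15: 0.20 × 22 = 4.4000
  age 16: 0.15 × 27 = 4.0500
R₀ = 0.0000 + 9.6000 + 1.5000 + 2.8700 + 3.3600 + 4.4000 + 4.0500 = 25.7800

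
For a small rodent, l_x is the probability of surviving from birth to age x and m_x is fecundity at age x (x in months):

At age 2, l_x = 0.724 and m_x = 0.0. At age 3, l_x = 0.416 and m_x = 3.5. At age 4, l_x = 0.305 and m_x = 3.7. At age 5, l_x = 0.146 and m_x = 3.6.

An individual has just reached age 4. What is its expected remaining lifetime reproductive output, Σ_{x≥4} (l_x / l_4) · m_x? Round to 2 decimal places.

l_4 = 0.305. Conditional survival from age 4 to x is l_x / l_4.
  x=4: (0.305/0.305) × 3.7 = 3.7000
  x=5: (0.146/0.305) × 3.6 = 1.7233
Sum = 3.7000 + 1.7233 = 5.4233

5.42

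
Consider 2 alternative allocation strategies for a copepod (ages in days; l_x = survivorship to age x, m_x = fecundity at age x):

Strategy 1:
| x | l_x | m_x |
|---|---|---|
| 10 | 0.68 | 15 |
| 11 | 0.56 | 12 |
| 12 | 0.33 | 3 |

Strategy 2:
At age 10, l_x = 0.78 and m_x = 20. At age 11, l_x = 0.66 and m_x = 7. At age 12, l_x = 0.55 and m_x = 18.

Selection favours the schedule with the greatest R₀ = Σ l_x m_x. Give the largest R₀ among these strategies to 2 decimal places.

Strategy 1: R₀ = 0.68×15 + 0.56×12 + 0.33×3 = 17.9100
Strategy 2: R₀ = 0.78×20 + 0.66×7 + 0.55×18 = 30.1200
Highest R₀: strategy 2 with 30.1200.

30.12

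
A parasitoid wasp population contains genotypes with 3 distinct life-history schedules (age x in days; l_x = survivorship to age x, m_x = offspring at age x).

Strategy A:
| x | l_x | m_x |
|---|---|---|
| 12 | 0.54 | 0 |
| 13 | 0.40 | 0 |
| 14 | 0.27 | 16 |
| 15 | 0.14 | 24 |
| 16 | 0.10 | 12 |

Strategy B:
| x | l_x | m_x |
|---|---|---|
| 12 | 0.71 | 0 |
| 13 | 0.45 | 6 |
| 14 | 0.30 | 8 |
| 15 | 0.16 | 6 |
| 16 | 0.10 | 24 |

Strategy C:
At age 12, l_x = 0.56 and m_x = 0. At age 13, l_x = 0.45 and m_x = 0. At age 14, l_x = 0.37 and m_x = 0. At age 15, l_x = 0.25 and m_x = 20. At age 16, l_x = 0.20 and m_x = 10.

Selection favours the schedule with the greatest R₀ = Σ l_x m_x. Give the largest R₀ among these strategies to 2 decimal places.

8.88

Strategy A: R₀ = 0.54×0 + 0.40×0 + 0.27×16 + 0.14×24 + 0.10×12 = 8.8800
Strategy B: R₀ = 0.71×0 + 0.45×6 + 0.30×8 + 0.16×6 + 0.10×24 = 8.4600
Strategy C: R₀ = 0.56×0 + 0.45×0 + 0.37×0 + 0.25×20 + 0.20×10 = 7.0000
Highest R₀: strategy A with 8.8800.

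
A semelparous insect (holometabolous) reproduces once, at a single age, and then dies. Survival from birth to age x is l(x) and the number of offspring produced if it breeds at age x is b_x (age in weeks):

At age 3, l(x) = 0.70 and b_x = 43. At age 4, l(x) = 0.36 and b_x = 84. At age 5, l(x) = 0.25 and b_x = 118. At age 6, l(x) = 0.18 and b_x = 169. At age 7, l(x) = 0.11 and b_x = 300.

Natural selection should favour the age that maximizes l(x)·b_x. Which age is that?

Expected offspring if breeding at age x = l(x) × b_x:
  age 3: 0.70 × 43 = 30.100
  age 4: 0.36 × 84 = 30.240
  age 5: 0.25 × 118 = 29.500
  age 6: 0.18 × 169 = 30.420
  age 7: 0.11 × 300 = 33.000
Maximum at age 7 (33.000).

7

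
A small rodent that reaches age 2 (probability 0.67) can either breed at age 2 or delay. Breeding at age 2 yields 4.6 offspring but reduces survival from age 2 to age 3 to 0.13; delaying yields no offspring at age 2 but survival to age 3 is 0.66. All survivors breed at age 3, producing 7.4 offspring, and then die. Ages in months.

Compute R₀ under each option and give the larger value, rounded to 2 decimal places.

breed at age 2: R₀ = 0.67 × (4.6 + 0.13 × 7.4) = 0.67 × 5.5620 = 3.7265
delay to age 3: R₀ = 0.67 × (0.66 × 7.4) = 0.67 × 4.8840 = 3.2723
Higher: breed at age 2 (3.7265).

3.73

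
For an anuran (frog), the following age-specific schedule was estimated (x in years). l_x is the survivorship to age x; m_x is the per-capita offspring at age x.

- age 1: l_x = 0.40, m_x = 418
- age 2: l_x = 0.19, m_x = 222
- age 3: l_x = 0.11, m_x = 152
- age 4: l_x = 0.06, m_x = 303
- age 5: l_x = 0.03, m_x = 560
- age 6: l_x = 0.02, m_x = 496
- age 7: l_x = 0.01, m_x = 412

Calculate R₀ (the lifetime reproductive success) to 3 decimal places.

275.120

R₀ = Σ l_x m_x:
  age 1: 0.40 × 418 = 167.2000
  age 2: 0.19 × 222 = 42.1800
  age 3: 0.11 × 152 = 16.7200
  age 4: 0.06 × 303 = 18.1800
  age 5: 0.03 × 560 = 16.8000
  age 6: 0.02 × 496 = 9.9200
  age 7: 0.01 × 412 = 4.1200
R₀ = 167.2000 + 42.1800 + 16.7200 + 18.1800 + 16.8000 + 9.9200 + 4.1200 = 275.1200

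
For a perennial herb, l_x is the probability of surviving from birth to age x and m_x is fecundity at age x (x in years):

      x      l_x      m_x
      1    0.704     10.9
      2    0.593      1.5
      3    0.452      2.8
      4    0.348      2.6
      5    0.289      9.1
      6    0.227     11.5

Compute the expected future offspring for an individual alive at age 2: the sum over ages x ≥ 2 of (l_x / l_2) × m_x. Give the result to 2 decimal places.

14.00

l_2 = 0.593. Conditional survival from age 2 to x is l_x / l_2.
  x=2: (0.593/0.593) × 1.5 = 1.5000
  x=3: (0.452/0.593) × 2.8 = 2.1342
  x=4: (0.348/0.593) × 2.6 = 1.5258
  x=5: (0.289/0.593) × 9.1 = 4.4349
  x=6: (0.227/0.593) × 11.5 = 4.4022
Sum = 1.5000 + 2.1342 + 1.5258 + 4.4349 + 4.4022 = 13.9971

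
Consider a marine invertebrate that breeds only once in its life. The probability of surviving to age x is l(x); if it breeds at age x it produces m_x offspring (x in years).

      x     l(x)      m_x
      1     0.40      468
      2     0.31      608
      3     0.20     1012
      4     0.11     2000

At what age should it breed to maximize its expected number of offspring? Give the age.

Expected offspring if breeding at age x = l(x) × m_x:
  age 1: 0.40 × 468 = 187.200
  age 2: 0.31 × 608 = 188.480
  age 3: 0.20 × 1012 = 202.400
  age 4: 0.11 × 2000 = 220.000
Maximum at age 4 (220.000).

4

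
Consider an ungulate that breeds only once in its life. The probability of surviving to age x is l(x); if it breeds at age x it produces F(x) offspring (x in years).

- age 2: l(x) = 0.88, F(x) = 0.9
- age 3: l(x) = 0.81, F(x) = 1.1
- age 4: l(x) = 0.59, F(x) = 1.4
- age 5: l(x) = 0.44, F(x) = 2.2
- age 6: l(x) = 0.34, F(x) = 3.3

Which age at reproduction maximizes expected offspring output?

6

Expected offspring if breeding at age x = l(x) × F(x):
  age 2: 0.88 × 0.9 = 0.792
  age 3: 0.81 × 1.1 = 0.891
  age 4: 0.59 × 1.4 = 0.826
  age 5: 0.44 × 2.2 = 0.968
  age 6: 0.34 × 3.3 = 1.122
Maximum at age 6 (1.122).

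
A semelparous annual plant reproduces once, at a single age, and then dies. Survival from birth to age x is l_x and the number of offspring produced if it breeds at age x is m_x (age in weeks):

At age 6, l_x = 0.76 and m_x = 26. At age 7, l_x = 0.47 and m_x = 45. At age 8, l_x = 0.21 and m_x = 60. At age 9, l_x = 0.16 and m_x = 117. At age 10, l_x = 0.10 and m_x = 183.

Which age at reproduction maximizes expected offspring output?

7

Expected offspring if breeding at age x = l_x × m_x:
  age 6: 0.76 × 26 = 19.760
  age 7: 0.47 × 45 = 21.150
  age 8: 0.21 × 60 = 12.600
  age 9: 0.16 × 117 = 18.720
  age 10: 0.10 × 183 = 18.300
Maximum at age 7 (21.150).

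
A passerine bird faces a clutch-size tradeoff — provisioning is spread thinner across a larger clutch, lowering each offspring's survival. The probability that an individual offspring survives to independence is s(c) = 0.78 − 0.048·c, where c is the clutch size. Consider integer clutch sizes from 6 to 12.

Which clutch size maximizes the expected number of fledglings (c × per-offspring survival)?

8

Expected fledglings = c × s(c):
  c=6: 6 × 0.492 = 2.952
  c=7: 7 × 0.444 = 3.108
  c=8: 8 × 0.396 = 3.168
  c=9: 9 × 0.348 = 3.132
  c=10: 10 × 0.300 = 3.000
  c=11: 11 × 0.252 = 2.772
  c=12: 12 × 0.204 = 2.448
Maximum at c = 8 (3.168 fledglings).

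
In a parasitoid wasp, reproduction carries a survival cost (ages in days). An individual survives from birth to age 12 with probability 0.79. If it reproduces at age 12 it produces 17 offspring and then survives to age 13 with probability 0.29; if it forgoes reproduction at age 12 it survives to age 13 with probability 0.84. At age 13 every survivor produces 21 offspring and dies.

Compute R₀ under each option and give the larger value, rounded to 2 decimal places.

18.24

breed at age 12: R₀ = 0.79 × (17 + 0.29 × 21) = 0.79 × 23.0900 = 18.2411
delay to age 13: R₀ = 0.79 × (0.84 × 21) = 0.79 × 17.6400 = 13.9356
Higher: breed at age 12 (18.2411).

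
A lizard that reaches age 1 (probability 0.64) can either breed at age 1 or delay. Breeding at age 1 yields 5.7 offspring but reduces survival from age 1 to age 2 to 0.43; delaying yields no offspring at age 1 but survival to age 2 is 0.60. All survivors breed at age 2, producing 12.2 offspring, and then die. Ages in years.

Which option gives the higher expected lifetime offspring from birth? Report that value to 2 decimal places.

7.01

breed at age 1: R₀ = 0.64 × (5.7 + 0.43 × 12.2) = 0.64 × 10.9460 = 7.0054
delay to age 2: R₀ = 0.64 × (0.60 × 12.2) = 0.64 × 7.3200 = 4.6848
Higher: breed at age 1 (7.0054).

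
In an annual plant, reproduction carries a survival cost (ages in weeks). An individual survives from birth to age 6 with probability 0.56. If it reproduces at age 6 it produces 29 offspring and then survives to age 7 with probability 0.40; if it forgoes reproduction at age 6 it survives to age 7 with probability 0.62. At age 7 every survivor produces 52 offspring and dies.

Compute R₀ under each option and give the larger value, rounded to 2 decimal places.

27.89

breed at age 6: R₀ = 0.56 × (29 + 0.40 × 52) = 0.56 × 49.8000 = 27.8880
delay to age 7: R₀ = 0.56 × (0.62 × 52) = 0.56 × 32.2400 = 18.0544
Higher: breed at age 6 (27.8880).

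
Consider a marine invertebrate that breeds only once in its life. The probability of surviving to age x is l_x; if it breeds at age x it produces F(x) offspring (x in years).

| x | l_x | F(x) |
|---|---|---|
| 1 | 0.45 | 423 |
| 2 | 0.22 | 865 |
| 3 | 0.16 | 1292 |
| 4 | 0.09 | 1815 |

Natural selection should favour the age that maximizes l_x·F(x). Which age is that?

3

Expected offspring if breeding at age x = l_x × F(x):
  age 1: 0.45 × 423 = 190.350
  age 2: 0.22 × 865 = 190.300
  age 3: 0.16 × 1292 = 206.720
  age 4: 0.09 × 1815 = 163.350
Maximum at age 3 (206.720).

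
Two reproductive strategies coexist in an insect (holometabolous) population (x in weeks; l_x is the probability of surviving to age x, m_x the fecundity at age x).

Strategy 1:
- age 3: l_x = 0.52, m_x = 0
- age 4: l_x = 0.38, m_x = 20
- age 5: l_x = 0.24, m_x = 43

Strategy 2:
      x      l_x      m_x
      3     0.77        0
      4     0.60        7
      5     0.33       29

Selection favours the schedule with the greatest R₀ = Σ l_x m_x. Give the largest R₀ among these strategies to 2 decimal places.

17.92

Strategy 1: R₀ = 0.52×0 + 0.38×20 + 0.24×43 = 17.9200
Strategy 2: R₀ = 0.77×0 + 0.60×7 + 0.33×29 = 13.7700
Highest R₀: strategy 1 with 17.9200.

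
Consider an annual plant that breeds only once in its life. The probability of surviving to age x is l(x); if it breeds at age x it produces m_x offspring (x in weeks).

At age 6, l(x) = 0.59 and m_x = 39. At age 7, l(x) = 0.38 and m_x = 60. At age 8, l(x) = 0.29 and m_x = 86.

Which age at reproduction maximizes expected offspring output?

8

Expected offspring if breeding at age x = l(x) × m_x:
  age 6: 0.59 × 39 = 23.010
  age 7: 0.38 × 60 = 22.800
  age 8: 0.29 × 86 = 24.940
Maximum at age 8 (24.940).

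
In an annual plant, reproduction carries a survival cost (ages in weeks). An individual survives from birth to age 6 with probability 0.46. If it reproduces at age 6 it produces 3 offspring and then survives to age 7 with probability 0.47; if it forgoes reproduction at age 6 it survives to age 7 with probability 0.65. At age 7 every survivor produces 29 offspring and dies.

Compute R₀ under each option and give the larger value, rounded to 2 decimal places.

8.67

breed at age 6: R₀ = 0.46 × (3 + 0.47 × 29) = 0.46 × 16.6300 = 7.6498
delay to age 7: R₀ = 0.46 × (0.65 × 29) = 0.46 × 18.8500 = 8.6710
Higher: delay to age 7 (8.6710).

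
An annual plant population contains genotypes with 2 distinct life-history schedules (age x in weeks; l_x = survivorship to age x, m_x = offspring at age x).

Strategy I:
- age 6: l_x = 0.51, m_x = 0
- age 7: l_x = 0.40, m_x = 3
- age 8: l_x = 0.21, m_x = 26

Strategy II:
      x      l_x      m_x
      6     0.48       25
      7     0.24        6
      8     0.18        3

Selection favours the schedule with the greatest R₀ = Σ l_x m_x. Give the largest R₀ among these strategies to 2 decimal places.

Strategy I: R₀ = 0.51×0 + 0.40×3 + 0.21×26 = 6.6600
Strategy II: R₀ = 0.48×25 + 0.24×6 + 0.18×3 = 13.9800
Highest R₀: strategy II with 13.9800.

13.98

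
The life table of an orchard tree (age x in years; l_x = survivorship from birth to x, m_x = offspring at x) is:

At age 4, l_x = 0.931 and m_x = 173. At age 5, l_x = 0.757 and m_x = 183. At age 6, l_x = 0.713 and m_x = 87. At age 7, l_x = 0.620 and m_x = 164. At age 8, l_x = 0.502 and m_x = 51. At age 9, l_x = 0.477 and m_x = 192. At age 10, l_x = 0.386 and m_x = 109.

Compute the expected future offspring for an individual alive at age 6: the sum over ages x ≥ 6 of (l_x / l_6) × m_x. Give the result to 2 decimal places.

452.97

l_6 = 0.713. Conditional survival from age 6 to x is l_x / l_6.
  x=6: (0.713/0.713) × 87 = 87.0000
  x=7: (0.620/0.713) × 164 = 142.6087
  x=8: (0.502/0.713) × 51 = 35.9074
  x=9: (0.477/0.713) × 192 = 128.4488
  x=10: (0.386/0.713) × 109 = 59.0098
Sum = 87.0000 + 142.6087 + 35.9074 + 128.4488 + 59.0098 = 452.9748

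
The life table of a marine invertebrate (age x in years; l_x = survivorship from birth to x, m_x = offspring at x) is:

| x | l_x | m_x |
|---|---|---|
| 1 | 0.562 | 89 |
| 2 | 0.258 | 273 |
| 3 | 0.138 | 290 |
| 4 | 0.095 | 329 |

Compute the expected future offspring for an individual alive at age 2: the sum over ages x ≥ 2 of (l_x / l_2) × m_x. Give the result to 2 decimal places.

549.26

l_2 = 0.258. Conditional survival from age 2 to x is l_x / l_2.
  x=2: (0.258/0.258) × 273 = 273.0000
  x=3: (0.138/0.258) × 290 = 155.1163
  x=4: (0.095/0.258) × 329 = 121.1434
Sum = 273.0000 + 155.1163 + 121.1434 = 549.2597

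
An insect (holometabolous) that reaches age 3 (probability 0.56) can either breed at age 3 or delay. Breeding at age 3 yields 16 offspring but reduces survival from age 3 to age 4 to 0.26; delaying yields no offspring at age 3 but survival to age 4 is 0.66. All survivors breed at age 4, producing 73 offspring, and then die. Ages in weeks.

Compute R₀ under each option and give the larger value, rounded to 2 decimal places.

breed at age 3: R₀ = 0.56 × (16 + 0.26 × 73) = 0.56 × 34.9800 = 19.5888
delay to age 4: R₀ = 0.56 × (0.66 × 73) = 0.56 × 48.1800 = 26.9808
Higher: delay to age 4 (26.9808).

26.98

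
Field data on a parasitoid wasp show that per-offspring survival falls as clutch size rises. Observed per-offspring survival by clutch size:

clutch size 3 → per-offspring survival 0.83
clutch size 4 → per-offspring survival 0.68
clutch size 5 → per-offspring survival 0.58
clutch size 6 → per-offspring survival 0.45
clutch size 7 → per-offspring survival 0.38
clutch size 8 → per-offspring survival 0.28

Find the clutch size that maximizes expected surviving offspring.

Expected surviving offspring = c × s(c):
  c=3: 3 × 0.83 = 2.490
  c=4: 4 × 0.68 = 2.720
  c=5: 5 × 0.58 = 2.900
  c=6: 6 × 0.45 = 2.700
  c=7: 7 × 0.38 = 2.660
  c=8: 8 × 0.28 = 2.240
Maximum at c = 5 (2.900 surviving offspring).

5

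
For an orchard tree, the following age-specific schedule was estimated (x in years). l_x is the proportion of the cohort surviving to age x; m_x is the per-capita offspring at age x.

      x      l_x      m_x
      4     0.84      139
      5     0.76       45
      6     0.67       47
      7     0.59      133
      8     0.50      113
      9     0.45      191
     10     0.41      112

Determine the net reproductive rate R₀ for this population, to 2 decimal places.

R₀ = Σ l_x m_x:
  age 4: 0.84 × 139 = 116.7600
  age 5: 0.76 × 45 = 34.2000
  age 6: 0.67 × 47 = 31.4900
  age 7: 0.59 × 133 = 78.4700
  age 8: 0.50 × 113 = 56.5000
  age 9: 0.45 × 191 = 85.9500
  age 10: 0.41 × 112 = 45.9200
R₀ = 116.7600 + 34.2000 + 31.4900 + 78.4700 + 56.5000 + 85.9500 + 45.9200 = 449.2900

449.29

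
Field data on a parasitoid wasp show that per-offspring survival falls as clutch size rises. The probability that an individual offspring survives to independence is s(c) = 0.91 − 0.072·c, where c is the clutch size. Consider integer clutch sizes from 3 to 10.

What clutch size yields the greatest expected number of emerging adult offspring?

Expected emerging adult offspring = c × s(c):
  c=3: 3 × 0.694 = 2.082
  c=4: 4 × 0.622 = 2.488
  c=5: 5 × 0.550 = 2.750
  c=6: 6 × 0.478 = 2.868
  c=7: 7 × 0.406 = 2.842
  c=8: 8 × 0.334 = 2.672
  c=9: 9 × 0.262 = 2.358
  c=10: 10 × 0.190 = 1.900
Maximum at c = 6 (2.868 emerging adult offspring).

6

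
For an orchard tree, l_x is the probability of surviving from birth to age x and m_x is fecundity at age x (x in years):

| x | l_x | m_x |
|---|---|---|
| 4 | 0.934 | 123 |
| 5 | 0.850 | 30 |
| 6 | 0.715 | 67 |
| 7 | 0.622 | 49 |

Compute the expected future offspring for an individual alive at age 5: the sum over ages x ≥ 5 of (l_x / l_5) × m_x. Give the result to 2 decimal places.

l_5 = 0.850. Conditional survival from age 5 to x is l_x / l_5.
  x=5: (0.850/0.850) × 30 = 30.0000
  x=6: (0.715/0.850) × 67 = 56.3588
  x=7: (0.622/0.850) × 49 = 35.8565
Sum = 30.0000 + 56.3588 + 35.8565 = 122.2153

122.22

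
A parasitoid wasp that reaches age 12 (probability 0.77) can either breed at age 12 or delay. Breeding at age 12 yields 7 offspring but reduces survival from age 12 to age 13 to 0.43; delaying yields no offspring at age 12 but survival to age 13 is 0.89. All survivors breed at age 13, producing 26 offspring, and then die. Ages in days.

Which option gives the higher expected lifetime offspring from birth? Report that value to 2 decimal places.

breed at age 12: R₀ = 0.77 × (7 + 0.43 × 26) = 0.77 × 18.1800 = 13.9986
delay to age 13: R₀ = 0.77 × (0.89 × 26) = 0.77 × 23.1400 = 17.8178
Higher: delay to age 13 (17.8178).

17.82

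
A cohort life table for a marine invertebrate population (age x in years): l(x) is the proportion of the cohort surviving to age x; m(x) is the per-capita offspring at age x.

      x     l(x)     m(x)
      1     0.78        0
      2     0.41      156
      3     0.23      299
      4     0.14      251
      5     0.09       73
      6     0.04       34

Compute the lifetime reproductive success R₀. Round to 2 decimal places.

R₀ = Σ l(x) m(x):
  age 1: 0.78 × 0 = 0.0000
  age 2: 0.41 × 156 = 63.9600
  age 3: 0.23 × 299 = 68.7700
  age 4: 0.14 × 251 = 35.1400
  age 5: 0.09 × 73 = 6.5700
  age 6: 0.04 × 34 = 1.3600
R₀ = 0.0000 + 63.9600 + 68.7700 + 35.1400 + 6.5700 + 1.3600 = 175.8000

175.80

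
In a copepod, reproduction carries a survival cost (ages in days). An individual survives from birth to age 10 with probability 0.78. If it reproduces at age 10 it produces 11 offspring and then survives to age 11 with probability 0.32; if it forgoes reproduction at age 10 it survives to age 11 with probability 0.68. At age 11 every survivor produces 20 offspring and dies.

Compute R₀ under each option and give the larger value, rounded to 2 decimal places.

breed at age 10: R₀ = 0.78 × (11 + 0.32 × 20) = 0.78 × 17.4000 = 13.5720
delay to age 11: R₀ = 0.78 × (0.68 × 20) = 0.78 × 13.6000 = 10.6080
Higher: breed at age 10 (13.5720).

13.57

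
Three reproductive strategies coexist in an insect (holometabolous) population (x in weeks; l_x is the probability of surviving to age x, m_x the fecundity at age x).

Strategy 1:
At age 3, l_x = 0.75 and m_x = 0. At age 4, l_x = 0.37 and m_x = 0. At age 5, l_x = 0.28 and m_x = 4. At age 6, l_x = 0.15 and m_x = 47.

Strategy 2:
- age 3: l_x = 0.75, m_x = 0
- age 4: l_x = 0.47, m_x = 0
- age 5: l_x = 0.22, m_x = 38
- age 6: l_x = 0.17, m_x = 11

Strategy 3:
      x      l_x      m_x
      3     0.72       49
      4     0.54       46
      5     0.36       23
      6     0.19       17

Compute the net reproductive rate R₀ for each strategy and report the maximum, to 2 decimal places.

Strategy 1: R₀ = 0.75×0 + 0.37×0 + 0.28×4 + 0.15×47 = 8.1700
Strategy 2: R₀ = 0.75×0 + 0.47×0 + 0.22×38 + 0.17×11 = 10.2300
Strategy 3: R₀ = 0.72×49 + 0.54×46 + 0.36×23 + 0.19×17 = 71.6300
Highest R₀: strategy 3 with 71.6300.

71.63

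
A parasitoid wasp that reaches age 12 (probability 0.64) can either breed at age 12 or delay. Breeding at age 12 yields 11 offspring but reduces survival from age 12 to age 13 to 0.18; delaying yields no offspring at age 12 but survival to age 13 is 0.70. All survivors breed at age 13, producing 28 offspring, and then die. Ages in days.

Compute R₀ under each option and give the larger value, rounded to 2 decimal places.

12.54

breed at age 12: R₀ = 0.64 × (11 + 0.18 × 28) = 0.64 × 16.0400 = 10.2656
delay to age 13: R₀ = 0.64 × (0.70 × 28) = 0.64 × 19.6000 = 12.5440
Higher: delay to age 13 (12.5440).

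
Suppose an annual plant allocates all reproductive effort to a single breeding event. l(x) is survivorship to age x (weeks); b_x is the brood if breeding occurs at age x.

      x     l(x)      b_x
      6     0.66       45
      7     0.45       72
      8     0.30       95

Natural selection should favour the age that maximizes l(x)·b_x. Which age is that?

Expected offspring if breeding at age x = l(x) × b_x:
  age 6: 0.66 × 45 = 29.700
  age 7: 0.45 × 72 = 32.400
  age 8: 0.30 × 95 = 28.500
Maximum at age 7 (32.400).

7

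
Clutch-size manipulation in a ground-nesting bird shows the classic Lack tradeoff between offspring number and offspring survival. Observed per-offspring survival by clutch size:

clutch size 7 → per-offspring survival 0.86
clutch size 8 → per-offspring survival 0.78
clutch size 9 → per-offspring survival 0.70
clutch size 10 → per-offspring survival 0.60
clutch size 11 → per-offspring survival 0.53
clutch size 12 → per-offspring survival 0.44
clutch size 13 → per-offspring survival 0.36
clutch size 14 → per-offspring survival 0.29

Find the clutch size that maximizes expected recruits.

Expected recruits = c × s(c):
  c=7: 7 × 0.86 = 6.020
  c=8: 8 × 0.78 = 6.240
  c=9: 9 × 0.70 = 6.300
  c=10: 10 × 0.60 = 6.000
  c=11: 11 × 0.53 = 5.830
  c=12: 12 × 0.44 = 5.280
  c=13: 13 × 0.36 = 4.680
  c=14: 14 × 0.29 = 4.060
Maximum at c = 9 (6.300 recruits).

9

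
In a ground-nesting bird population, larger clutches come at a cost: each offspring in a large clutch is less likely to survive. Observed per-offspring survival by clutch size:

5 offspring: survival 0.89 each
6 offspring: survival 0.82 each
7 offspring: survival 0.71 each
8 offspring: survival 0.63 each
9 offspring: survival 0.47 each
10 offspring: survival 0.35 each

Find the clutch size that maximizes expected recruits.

8

Expected recruits = c × s(c):
  c=5: 5 × 0.89 = 4.450
  c=6: 6 × 0.82 = 4.920
  c=7: 7 × 0.71 = 4.970
  c=8: 8 × 0.63 = 5.040
  c=9: 9 × 0.47 = 4.230
  c=10: 10 × 0.35 = 3.500
Maximum at c = 8 (5.040 recruits).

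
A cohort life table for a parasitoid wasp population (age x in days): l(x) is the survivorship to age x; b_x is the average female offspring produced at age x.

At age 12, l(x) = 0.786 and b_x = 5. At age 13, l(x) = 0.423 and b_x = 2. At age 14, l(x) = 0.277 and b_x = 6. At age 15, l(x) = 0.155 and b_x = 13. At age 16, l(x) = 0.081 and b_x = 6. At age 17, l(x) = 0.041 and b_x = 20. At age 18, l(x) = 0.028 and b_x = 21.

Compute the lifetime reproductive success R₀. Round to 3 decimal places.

R₀ = Σ l(x) b_x:
  age 12: 0.786 × 5 = 3.9300
  age 13: 0.423 × 2 = 0.8460
  age 14: 0.277 × 6 = 1.6620
  age 15: 0.155 × 13 = 2.0150
  age 16: 0.081 × 6 = 0.4860
  age 17: 0.041 × 20 = 0.8200
  age 18: 0.028 × 21 = 0.5880
R₀ = 3.9300 + 0.8460 + 1.6620 + 2.0150 + 0.4860 + 0.8200 + 0.5880 = 10.3470

10.347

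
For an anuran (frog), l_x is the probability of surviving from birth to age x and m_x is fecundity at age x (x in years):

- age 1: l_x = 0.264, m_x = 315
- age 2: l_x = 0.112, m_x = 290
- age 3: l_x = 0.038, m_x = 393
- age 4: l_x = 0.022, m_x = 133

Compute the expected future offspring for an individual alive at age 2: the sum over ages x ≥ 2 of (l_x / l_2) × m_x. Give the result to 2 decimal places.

449.46

l_2 = 0.112. Conditional survival from age 2 to x is l_x / l_2.
  x=2: (0.112/0.112) × 290 = 290.0000
  x=3: (0.038/0.112) × 393 = 133.3393
  x=4: (0.022/0.112) × 133 = 26.1250
Sum = 290.0000 + 133.3393 + 26.1250 = 449.4643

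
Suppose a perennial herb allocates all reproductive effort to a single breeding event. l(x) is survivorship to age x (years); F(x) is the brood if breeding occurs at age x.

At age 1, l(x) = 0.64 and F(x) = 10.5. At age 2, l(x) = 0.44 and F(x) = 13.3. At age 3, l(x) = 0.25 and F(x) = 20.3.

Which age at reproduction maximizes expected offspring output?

1

Expected offspring if breeding at age x = l(x) × F(x):
  age 1: 0.64 × 10.5 = 6.720
  age 2: 0.44 × 13.3 = 5.852
  age 3: 0.25 × 20.3 = 5.075
Maximum at age 1 (6.720).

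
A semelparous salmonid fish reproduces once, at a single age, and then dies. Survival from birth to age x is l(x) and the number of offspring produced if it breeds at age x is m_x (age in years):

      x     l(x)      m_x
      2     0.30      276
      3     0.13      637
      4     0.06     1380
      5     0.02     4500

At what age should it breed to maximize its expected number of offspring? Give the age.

Expected offspring if breeding at age x = l(x) × m_x:
  age 2: 0.30 × 276 = 82.800
  age 3: 0.13 × 637 = 82.810
  age 4: 0.06 × 1380 = 82.800
  age 5: 0.02 × 4500 = 90.000
Maximum at age 5 (90.000).

5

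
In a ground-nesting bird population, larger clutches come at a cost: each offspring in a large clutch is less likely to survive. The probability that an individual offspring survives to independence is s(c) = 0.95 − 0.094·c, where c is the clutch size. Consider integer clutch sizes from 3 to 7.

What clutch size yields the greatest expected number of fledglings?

5

Expected fledglings = c × s(c):
  c=3: 3 × 0.668 = 2.004
  c=4: 4 × 0.574 = 2.296
  c=5: 5 × 0.480 = 2.400
  c=6: 6 × 0.386 = 2.316
  c=7: 7 × 0.292 = 2.044
Maximum at c = 5 (2.400 fledglings).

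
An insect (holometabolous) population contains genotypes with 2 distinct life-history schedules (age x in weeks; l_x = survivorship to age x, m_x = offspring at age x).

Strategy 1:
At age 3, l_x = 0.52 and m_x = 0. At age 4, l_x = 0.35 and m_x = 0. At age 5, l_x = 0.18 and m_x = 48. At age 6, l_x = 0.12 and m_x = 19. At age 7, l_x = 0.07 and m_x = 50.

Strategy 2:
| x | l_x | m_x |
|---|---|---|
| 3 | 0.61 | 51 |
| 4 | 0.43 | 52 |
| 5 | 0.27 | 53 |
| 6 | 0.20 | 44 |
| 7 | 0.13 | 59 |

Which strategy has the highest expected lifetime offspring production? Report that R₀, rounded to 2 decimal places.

84.25

Strategy 1: R₀ = 0.52×0 + 0.35×0 + 0.18×48 + 0.12×19 + 0.07×50 = 14.4200
Strategy 2: R₀ = 0.61×51 + 0.43×52 + 0.27×53 + 0.20×44 + 0.13×59 = 84.2500
Highest R₀: strategy 2 with 84.2500.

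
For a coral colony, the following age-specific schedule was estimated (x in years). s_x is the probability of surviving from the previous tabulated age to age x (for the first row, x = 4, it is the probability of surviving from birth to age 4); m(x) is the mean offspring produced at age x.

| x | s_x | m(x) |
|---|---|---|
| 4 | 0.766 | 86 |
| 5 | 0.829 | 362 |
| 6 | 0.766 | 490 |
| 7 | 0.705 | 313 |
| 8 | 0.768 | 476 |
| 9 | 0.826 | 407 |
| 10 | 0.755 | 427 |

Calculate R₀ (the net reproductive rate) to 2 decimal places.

Survivorship from birth: l_x = s_4·s_5·…·s_x.
  l_4 = 0.76600
  l_5 = 0.63501
  l_6 = 0.48642
  l_7 = 0.34293
  l_8 = 0.26337
  l_9 = 0.21754
  l_10 = 0.16424
R₀ = Σ l_x m(x):
  age 4: 0.76600 × 86 = 65.8760
  age 5: 0.63501 × 362 = 229.8736
  age 6: 0.48642 × 490 = 238.3458
  age 7: 0.34293 × 313 = 107.3371
  age 8: 0.26337 × 476 = 125.3641
  age 9: 0.21754 × 407 = 88.5388
  age 10: 0.16424 × 427 = 70.1305
R₀ = 65.8760 + 229.8736 + 238.3458 + 107.3371 + 125.3641 + 88.5388 + 70.1305 = 925.4659

925.47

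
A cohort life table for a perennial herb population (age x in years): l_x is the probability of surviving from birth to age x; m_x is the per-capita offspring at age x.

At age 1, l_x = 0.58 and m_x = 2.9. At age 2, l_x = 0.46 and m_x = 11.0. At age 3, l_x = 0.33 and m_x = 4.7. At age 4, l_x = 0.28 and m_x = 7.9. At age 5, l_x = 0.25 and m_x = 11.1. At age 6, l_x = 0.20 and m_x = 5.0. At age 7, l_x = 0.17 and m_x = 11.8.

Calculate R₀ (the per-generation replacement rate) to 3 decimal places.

16.286

R₀ = Σ l_x m_x:
  age 1: 0.58 × 2.9 = 1.6820
  age 2: 0.46 × 11.0 = 5.0600
  age 3: 0.33 × 4.7 = 1.5510
  age 4: 0.28 × 7.9 = 2.2120
  age 5: 0.25 × 11.1 = 2.7750
  age 6: 0.20 × 5.0 = 1.0000
  age 7: 0.17 × 11.8 = 2.0060
R₀ = 1.6820 + 5.0600 + 1.5510 + 2.2120 + 2.7750 + 1.0000 + 2.0060 = 16.2860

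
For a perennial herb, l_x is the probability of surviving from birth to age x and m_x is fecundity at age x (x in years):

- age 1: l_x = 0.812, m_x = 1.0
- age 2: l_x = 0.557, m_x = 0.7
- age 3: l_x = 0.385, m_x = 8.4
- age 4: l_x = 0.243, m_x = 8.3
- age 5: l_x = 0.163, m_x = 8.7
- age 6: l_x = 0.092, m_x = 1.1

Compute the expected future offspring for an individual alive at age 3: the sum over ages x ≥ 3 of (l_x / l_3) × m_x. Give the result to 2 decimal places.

17.58

l_3 = 0.385. Conditional survival from age 3 to x is l_x / l_3.
  x=3: (0.385/0.385) × 8.4 = 8.4000
  x=4: (0.243/0.385) × 8.3 = 5.2387
  x=5: (0.163/0.385) × 8.7 = 3.6834
  x=6: (0.092/0.385) × 1.1 = 0.2629
Sum = 8.4000 + 5.2387 + 3.6834 + 0.2629 = 17.5849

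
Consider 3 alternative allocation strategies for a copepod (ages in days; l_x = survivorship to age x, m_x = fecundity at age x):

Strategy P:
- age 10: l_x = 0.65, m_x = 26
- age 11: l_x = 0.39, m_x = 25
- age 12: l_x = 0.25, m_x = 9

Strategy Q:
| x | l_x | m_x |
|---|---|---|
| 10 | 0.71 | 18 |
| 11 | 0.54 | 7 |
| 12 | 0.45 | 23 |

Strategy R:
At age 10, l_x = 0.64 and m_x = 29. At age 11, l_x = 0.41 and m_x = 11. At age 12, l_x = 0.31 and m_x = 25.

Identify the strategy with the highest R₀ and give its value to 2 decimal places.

Strategy P: R₀ = 0.65×26 + 0.39×25 + 0.25×9 = 28.9000
Strategy Q: R₀ = 0.71×18 + 0.54×7 + 0.45×23 = 26.9100
Strategy R: R₀ = 0.64×29 + 0.41×11 + 0.31×25 = 30.8200
Highest R₀: strategy R with 30.8200.

30.82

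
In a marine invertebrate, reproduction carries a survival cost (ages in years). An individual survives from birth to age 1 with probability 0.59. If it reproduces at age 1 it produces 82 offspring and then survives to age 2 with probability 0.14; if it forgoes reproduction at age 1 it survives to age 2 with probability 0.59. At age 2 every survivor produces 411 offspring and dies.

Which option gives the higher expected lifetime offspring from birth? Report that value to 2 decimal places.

143.07

breed at age 1: R₀ = 0.59 × (82 + 0.14 × 411) = 0.59 × 139.5400 = 82.3286
delay to age 2: R₀ = 0.59 × (0.59 × 411) = 0.59 × 242.4900 = 143.0691
Higher: delay to age 2 (143.0691).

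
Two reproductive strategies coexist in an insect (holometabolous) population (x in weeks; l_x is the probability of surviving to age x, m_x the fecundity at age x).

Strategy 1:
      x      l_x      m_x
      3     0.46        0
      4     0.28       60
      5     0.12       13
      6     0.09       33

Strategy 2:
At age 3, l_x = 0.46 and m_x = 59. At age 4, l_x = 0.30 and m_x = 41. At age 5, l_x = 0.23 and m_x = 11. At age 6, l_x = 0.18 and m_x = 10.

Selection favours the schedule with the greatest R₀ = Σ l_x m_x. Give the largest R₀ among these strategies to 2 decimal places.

Strategy 1: R₀ = 0.46×0 + 0.28×60 + 0.12×13 + 0.09×33 = 21.3300
Strategy 2: R₀ = 0.46×59 + 0.30×41 + 0.23×11 + 0.18×10 = 43.7700
Highest R₀: strategy 2 with 43.7700.

43.77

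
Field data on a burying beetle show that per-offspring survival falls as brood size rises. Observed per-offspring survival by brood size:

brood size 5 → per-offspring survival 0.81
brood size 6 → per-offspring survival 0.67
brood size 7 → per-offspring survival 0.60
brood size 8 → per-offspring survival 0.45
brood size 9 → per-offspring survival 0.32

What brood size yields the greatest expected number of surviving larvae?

Expected surviving larvae = c × s(c):
  c=5: 5 × 0.81 = 4.050
  c=6: 6 × 0.67 = 4.020
  c=7: 7 × 0.60 = 4.200
  c=8: 8 × 0.45 = 3.600
  c=9: 9 × 0.32 = 2.880
Maximum at c = 7 (4.200 surviving larvae).

7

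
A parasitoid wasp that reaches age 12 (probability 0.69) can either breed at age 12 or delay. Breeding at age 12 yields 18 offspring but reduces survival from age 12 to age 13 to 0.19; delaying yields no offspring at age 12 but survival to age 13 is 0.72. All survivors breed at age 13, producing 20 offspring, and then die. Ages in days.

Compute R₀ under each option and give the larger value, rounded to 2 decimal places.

breed at age 12: R₀ = 0.69 × (18 + 0.19 × 20) = 0.69 × 21.8000 = 15.0420
delay to age 13: R₀ = 0.69 × (0.72 × 20) = 0.69 × 14.4000 = 9.9360
Higher: breed at age 12 (15.0420).

15.04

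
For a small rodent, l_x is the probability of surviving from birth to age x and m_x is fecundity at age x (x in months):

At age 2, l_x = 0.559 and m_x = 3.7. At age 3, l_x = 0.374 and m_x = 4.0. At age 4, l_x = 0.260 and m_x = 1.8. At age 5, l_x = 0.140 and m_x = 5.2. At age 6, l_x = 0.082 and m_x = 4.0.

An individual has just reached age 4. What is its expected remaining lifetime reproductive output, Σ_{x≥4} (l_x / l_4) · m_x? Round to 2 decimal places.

l_4 = 0.260. Conditional survival from age 4 to x is l_x / l_4.
  x=4: (0.260/0.260) × 1.8 = 1.8000
  x=5: (0.140/0.260) × 5.2 = 2.8000
  x=6: (0.082/0.260) × 4.0 = 1.2615
Sum = 1.8000 + 2.8000 + 1.2615 = 5.8615

5.86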